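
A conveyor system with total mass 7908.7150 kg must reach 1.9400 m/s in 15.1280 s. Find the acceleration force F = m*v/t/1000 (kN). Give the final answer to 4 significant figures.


F = 7908.7150 * 1.9400 / 15.1280 / 1000
F = 1.014 kN


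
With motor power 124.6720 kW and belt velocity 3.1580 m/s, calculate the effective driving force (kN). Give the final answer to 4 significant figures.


Te = P / v = 124.6720 / 3.1580
Te = 39.48 kN


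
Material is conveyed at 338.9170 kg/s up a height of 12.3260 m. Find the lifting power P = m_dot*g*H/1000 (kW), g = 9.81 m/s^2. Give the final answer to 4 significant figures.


P = 338.9170 * 9.81 * 12.3260 / 1000
P = 40.98 kW


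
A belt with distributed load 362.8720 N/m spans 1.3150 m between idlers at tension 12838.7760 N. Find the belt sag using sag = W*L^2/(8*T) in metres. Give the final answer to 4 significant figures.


sag = 362.8720 * 1.3150^2 / (8 * 12838.7760)
sag = 0.006109 m


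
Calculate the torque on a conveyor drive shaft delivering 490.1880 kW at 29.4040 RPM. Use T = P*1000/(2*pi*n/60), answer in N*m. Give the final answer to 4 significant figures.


omega = 2*pi*29.4040/60 = 3.07918 rad/s
T = 490.1880*1000 / 3.07918
T = 159200 N*m


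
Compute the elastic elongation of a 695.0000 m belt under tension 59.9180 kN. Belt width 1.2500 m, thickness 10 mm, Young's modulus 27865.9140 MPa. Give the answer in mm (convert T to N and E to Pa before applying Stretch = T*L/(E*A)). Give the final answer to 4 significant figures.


A = 1.2500 * 0.01 = 0.01250 m^2
Stretch = 59.9180*1000 * 695.0000 / (27865.9140e6 * 0.01250) * 1000
Stretch = 119.6 mm


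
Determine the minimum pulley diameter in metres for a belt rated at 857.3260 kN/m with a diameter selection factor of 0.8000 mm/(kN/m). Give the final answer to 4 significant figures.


D = 857.3260 * 0.8000 / 1000
D = 0.6859 m


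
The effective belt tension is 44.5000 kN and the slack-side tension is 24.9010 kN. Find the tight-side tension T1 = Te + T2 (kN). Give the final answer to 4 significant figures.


T1 = Te + T2 = 44.5000 + 24.9010
T1 = 69.40 kN


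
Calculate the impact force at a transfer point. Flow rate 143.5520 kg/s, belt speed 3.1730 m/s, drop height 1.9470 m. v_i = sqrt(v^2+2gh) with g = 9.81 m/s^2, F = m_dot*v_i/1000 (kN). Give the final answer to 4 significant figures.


v_i = sqrt(3.1730^2 + 2*9.81*1.9470) = 6.94752 m/s
F = 143.5520 * 6.94752 / 1000
F = 0.9973 kN


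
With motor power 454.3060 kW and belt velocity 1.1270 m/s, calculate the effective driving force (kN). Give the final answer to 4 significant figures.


Te = P / v = 454.3060 / 1.1270
Te = 403.1 kN


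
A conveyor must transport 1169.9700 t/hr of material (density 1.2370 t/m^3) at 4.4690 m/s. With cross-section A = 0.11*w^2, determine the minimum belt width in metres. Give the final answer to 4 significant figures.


A_req = 1169.9700 / (4.4690 * 1.2370 * 3600) = 0.0587885 m^2
w = sqrt(0.0587885 / 0.11)
w = 0.7311 m


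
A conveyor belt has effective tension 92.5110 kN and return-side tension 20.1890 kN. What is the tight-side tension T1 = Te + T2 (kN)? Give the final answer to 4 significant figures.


T1 = Te + T2 = 92.5110 + 20.1890
T1 = 112.7 kN


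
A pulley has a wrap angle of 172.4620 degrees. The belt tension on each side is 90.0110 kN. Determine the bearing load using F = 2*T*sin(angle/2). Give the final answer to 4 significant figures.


F = 2 * 90.0110 * sin(172.4620/2 deg)
F = 179.6 kN


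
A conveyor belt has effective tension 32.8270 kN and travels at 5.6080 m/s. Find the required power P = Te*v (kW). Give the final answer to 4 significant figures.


P = Te * v = 32.8270 * 5.6080
P = 184.1 kW


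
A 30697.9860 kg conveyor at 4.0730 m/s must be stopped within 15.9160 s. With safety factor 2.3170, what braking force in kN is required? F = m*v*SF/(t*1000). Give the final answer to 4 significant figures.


F = 30697.9860 * 4.0730 / 15.9160 * 2.3170 / 1000
F = 18.20 kN


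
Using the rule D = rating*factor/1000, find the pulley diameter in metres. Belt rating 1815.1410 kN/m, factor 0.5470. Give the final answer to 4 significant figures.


D = 1815.1410 * 0.5470 / 1000
D = 0.9929 m


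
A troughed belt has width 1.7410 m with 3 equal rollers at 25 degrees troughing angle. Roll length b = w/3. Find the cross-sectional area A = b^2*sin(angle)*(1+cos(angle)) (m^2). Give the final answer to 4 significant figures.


b = 1.7410/3 = 0.580333 m
A = 0.580333^2 * sin(25 deg) * (1 + cos(25 deg))
A = 0.2713 m^2


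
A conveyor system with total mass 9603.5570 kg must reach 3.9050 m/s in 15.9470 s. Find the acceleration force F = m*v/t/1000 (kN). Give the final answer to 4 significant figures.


F = 9603.5570 * 3.9050 / 15.9470 / 1000
F = 2.352 kN


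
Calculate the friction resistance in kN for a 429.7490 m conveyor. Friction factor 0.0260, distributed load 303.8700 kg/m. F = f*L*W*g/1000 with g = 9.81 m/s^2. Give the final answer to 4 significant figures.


F = 0.0260 * 429.7490 * 303.8700 * 9.81 / 1000
F = 33.31 kN


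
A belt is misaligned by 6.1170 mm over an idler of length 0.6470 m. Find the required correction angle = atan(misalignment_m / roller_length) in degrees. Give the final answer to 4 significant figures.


misalign_m = 6.1170 / 1000 = 0.006117 m
angle = atan(0.006117 / 0.6470)
angle = 0.5417 deg


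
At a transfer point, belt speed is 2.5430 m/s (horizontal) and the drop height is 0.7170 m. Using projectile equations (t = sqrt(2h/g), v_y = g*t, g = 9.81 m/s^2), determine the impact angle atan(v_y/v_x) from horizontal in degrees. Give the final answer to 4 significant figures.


t = sqrt(2*0.7170/9.81) = 0.382331 s
v_y = 9.81 * 0.382331 = 3.75067 m/s
angle = atan(3.75067 / 2.5430) = 55.86 deg


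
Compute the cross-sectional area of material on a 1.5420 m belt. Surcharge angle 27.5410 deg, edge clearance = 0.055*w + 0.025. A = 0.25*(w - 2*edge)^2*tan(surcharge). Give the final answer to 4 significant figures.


edge = 0.055*1.5420 + 0.025 = 0.10981 m
ew = 1.5420 - 2*0.10981 = 1.32238 m
A = 0.25 * 1.32238^2 * tan(27.5410 deg)
A = 0.2280 m^2


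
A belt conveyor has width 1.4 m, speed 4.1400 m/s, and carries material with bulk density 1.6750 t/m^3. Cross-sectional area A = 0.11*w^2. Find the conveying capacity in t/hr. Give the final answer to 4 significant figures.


A = 0.11 * 1.4^2 = 0.2156 m^2
C = 0.2156 * 4.1400 * 1.6750 * 3600
C = 5382 t/hr


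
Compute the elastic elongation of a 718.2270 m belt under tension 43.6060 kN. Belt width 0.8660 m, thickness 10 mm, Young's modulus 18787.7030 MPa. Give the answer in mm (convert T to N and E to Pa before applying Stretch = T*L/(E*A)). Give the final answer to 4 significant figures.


A = 0.8660 * 0.01 = 0.00866 m^2
Stretch = 43.6060*1000 * 718.2270 / (18787.7030e6 * 0.00866) * 1000
Stretch = 192.5 mm


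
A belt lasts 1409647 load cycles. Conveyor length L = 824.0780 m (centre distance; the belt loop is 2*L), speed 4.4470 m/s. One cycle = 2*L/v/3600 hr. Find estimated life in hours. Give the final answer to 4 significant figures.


cycle_time = 2 * 824.0780 / 4.4470 / 3600 = 0.102951 hr
life = 1409647 * 0.102951 = 145100 hours


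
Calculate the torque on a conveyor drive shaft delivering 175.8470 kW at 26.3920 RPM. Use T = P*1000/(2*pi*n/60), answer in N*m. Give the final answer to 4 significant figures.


omega = 2*pi*26.3920/60 = 2.76376 rad/s
T = 175.8470*1000 / 2.76376
T = 63630 N*m


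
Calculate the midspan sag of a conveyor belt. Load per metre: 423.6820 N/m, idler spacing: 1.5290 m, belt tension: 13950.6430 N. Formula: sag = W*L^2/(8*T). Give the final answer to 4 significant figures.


sag = 423.6820 * 1.5290^2 / (8 * 13950.6430)
sag = 0.008875 m


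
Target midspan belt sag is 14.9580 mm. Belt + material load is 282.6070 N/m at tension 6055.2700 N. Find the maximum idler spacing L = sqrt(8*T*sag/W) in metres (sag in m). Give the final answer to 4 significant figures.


sag = 14.9580/1000 = 0.014958 m
L = sqrt(8 * 6055.2700 * 0.014958 / 282.6070)
L = 1.601 m


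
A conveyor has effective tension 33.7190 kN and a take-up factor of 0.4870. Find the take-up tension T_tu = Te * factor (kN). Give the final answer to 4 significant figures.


T_tu = 33.7190 * 0.4870
T_tu = 16.42 kN


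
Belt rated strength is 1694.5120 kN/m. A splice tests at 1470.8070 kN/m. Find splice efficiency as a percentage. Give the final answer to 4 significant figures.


Eff = 1470.8070 / 1694.5120 * 100
Eff = 86.80 %


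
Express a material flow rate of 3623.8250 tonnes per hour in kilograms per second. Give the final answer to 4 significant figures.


m_dot = 3623.8250 * 1000 / 3600
m_dot = 1007 kg/s


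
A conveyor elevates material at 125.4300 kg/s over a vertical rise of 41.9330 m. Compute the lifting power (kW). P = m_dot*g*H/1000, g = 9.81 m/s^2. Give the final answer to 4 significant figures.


P = 125.4300 * 9.81 * 41.9330 / 1000
P = 51.60 kW


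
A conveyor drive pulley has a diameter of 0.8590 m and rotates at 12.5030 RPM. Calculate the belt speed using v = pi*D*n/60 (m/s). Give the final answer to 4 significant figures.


v = pi * 0.8590 * 12.5030 / 60
v = 0.5623 m/s


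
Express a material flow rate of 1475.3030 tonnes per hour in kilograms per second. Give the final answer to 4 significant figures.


m_dot = 1475.3030 * 1000 / 3600
m_dot = 409.8 kg/s


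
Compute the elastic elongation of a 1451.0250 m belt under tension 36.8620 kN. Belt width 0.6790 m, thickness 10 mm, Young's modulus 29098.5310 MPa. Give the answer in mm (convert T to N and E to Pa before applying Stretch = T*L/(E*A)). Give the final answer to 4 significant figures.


A = 0.6790 * 0.01 = 0.00679 m^2
Stretch = 36.8620*1000 * 1451.0250 / (29098.5310e6 * 0.00679) * 1000
Stretch = 270.7 mm


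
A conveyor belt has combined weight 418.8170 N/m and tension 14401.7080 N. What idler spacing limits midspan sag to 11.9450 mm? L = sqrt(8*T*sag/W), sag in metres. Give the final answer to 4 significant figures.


sag = 11.9450/1000 = 0.011945 m
L = sqrt(8 * 14401.7080 * 0.011945 / 418.8170)
L = 1.813 m


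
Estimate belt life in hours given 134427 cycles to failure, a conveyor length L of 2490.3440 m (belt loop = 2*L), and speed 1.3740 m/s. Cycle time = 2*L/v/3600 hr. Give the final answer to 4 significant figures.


cycle_time = 2 * 2490.3440 / 1.3740 / 3600 = 1.00693 hr
life = 134427 * 1.00693 = 135400 hours


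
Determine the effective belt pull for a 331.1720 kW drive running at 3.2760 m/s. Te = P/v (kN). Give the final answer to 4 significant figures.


Te = P / v = 331.1720 / 3.2760
Te = 101.1 kN


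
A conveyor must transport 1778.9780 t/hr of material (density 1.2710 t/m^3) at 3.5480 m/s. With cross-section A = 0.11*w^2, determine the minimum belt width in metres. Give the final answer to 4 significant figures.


A_req = 1778.9780 / (3.5480 * 1.2710 * 3600) = 0.109582 m^2
w = sqrt(0.109582 / 0.11)
w = 0.9981 m


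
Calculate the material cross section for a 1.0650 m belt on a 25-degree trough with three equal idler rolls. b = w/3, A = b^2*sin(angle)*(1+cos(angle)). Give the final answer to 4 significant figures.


b = 1.0650/3 = 0.355 m
A = 0.355^2 * sin(25 deg) * (1 + cos(25 deg))
A = 0.1015 m^2


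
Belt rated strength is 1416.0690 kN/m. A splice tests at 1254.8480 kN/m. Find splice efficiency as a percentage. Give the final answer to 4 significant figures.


Eff = 1254.8480 / 1416.0690 * 100
Eff = 88.61 %


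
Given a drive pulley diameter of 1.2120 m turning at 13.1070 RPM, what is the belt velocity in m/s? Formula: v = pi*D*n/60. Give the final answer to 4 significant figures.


v = pi * 1.2120 * 13.1070 / 60
v = 0.8318 m/s


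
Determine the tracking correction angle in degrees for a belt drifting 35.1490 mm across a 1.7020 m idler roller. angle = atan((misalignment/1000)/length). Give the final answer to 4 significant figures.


misalign_m = 35.1490 / 1000 = 0.035149 m
angle = atan(0.035149 / 1.7020)
angle = 1.183 deg


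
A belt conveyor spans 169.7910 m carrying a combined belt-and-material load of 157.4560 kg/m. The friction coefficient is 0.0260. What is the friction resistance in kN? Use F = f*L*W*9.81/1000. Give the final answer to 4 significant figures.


F = 0.0260 * 169.7910 * 157.4560 * 9.81 / 1000
F = 6.819 kN


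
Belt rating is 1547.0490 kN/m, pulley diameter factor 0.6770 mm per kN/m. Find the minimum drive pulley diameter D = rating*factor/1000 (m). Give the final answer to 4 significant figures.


D = 1547.0490 * 0.6770 / 1000
D = 1.047 m


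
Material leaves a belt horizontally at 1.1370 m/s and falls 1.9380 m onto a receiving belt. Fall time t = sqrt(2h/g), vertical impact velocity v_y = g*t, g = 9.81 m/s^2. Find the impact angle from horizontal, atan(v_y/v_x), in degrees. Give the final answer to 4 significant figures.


t = sqrt(2*1.9380/9.81) = 0.628575 s
v_y = 9.81 * 0.628575 = 6.16632 m/s
angle = atan(6.16632 / 1.1370) = 79.55 deg


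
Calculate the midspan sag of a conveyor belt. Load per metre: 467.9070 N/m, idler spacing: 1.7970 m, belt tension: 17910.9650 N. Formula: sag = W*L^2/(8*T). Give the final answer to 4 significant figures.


sag = 467.9070 * 1.7970^2 / (8 * 17910.9650)
sag = 0.01055 m


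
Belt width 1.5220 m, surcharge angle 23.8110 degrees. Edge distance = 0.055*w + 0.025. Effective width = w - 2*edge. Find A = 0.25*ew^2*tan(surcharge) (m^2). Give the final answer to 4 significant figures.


edge = 0.055*1.5220 + 0.025 = 0.10871 m
ew = 1.5220 - 2*0.10871 = 1.30458 m
A = 0.25 * 1.30458^2 * tan(23.8110 deg)
A = 0.1878 m^2


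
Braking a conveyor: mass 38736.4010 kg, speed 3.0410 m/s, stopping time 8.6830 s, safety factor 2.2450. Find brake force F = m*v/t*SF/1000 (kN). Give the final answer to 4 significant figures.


F = 38736.4010 * 3.0410 / 8.6830 * 2.2450 / 1000
F = 30.46 kN


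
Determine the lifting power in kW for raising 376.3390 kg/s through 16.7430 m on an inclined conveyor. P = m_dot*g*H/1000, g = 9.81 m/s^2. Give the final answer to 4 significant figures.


P = 376.3390 * 9.81 * 16.7430 / 1000
P = 61.81 kW


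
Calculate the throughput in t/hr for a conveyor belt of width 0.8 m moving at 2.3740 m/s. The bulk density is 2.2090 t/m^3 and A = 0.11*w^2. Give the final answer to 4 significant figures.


A = 0.11 * 0.8^2 = 0.0704 m^2
C = 0.0704 * 2.3740 * 2.2090 * 3600
C = 1329 t/hr


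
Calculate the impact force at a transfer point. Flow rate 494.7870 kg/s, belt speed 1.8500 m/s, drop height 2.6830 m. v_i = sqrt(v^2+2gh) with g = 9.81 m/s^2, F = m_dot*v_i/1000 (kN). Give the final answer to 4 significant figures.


v_i = sqrt(1.8500^2 + 2*9.81*2.6830) = 7.48752 m/s
F = 494.7870 * 7.48752 / 1000
F = 3.705 kN


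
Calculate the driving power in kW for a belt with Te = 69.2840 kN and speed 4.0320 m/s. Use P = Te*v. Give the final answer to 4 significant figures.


P = Te * v = 69.2840 * 4.0320
P = 279.4 kW


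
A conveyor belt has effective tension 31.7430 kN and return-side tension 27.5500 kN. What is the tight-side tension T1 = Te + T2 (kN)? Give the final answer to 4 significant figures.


T1 = Te + T2 = 31.7430 + 27.5500
T1 = 59.29 kN


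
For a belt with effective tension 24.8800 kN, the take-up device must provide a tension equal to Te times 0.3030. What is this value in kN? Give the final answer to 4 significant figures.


T_tu = 24.8800 * 0.3030
T_tu = 7.539 kN


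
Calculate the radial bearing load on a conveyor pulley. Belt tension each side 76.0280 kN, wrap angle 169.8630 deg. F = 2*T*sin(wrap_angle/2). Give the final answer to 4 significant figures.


F = 2 * 76.0280 * sin(169.8630/2 deg)
F = 151.5 kN


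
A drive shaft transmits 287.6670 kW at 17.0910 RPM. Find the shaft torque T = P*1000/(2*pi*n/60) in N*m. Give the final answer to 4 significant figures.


omega = 2*pi*17.0910/60 = 1.78977 rad/s
T = 287.6670*1000 / 1.78977
T = 160700 N*m


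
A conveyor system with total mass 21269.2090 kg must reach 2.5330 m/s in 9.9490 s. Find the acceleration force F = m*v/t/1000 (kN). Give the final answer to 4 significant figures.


F = 21269.2090 * 2.5330 / 9.9490 / 1000
F = 5.415 kN


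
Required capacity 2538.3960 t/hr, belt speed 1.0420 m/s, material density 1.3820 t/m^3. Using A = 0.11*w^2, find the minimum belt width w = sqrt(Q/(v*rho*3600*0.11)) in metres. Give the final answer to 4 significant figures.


A_req = 2538.3960 / (1.0420 * 1.3820 * 3600) = 0.489645 m^2
w = sqrt(0.489645 / 0.11)
w = 2.110 m


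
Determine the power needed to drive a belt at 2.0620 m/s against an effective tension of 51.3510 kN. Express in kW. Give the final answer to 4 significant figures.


P = Te * v = 51.3510 * 2.0620
P = 105.9 kW


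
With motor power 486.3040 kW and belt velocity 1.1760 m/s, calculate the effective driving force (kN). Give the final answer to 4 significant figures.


Te = P / v = 486.3040 / 1.1760
Te = 413.5 kN


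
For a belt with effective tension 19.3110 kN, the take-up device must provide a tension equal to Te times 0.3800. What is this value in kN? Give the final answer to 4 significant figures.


T_tu = 19.3110 * 0.3800
T_tu = 7.338 kN


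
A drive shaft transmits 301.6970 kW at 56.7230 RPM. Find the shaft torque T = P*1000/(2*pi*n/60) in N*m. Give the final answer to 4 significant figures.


omega = 2*pi*56.7230/60 = 5.94002 rad/s
T = 301.6970*1000 / 5.94002
T = 50790 N*m


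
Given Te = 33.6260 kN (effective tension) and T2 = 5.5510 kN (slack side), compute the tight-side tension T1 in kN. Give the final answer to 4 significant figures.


T1 = Te + T2 = 33.6260 + 5.5510
T1 = 39.18 kN


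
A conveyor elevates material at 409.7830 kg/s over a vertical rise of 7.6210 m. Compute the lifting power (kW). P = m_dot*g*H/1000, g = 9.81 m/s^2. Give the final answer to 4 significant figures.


P = 409.7830 * 9.81 * 7.6210 / 1000
P = 30.64 kW


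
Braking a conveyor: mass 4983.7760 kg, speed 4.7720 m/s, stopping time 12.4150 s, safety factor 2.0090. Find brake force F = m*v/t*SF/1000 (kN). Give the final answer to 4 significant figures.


F = 4983.7760 * 4.7720 / 12.4150 * 2.0090 / 1000
F = 3.849 kN


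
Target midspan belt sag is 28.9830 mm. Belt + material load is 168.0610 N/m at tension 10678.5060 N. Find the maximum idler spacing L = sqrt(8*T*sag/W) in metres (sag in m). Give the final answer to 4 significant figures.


sag = 28.9830/1000 = 0.028983 m
L = sqrt(8 * 10678.5060 * 0.028983 / 168.0610)
L = 3.838 m


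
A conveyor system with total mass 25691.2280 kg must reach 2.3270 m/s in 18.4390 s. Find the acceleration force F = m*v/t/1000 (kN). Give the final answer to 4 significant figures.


F = 25691.2280 * 2.3270 / 18.4390 / 1000
F = 3.242 kN


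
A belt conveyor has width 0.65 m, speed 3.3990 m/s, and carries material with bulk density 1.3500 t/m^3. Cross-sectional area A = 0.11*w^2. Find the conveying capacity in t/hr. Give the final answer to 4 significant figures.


A = 0.11 * 0.65^2 = 0.046475 m^2
C = 0.046475 * 3.3990 * 1.3500 * 3600
C = 767.7 t/hr


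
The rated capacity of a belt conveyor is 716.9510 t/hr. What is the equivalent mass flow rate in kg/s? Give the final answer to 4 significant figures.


m_dot = 716.9510 * 1000 / 3600
m_dot = 199.2 kg/s


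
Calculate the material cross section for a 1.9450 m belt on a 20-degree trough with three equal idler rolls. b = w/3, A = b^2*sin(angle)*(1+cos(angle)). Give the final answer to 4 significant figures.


b = 1.9450/3 = 0.648333 m
A = 0.648333^2 * sin(20 deg) * (1 + cos(20 deg))
A = 0.2789 m^2


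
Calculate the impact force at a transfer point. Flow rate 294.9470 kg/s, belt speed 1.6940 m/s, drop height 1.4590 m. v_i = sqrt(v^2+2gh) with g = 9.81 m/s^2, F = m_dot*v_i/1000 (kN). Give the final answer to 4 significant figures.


v_i = sqrt(1.6940^2 + 2*9.81*1.4590) = 5.61206 m/s
F = 294.9470 * 5.61206 / 1000
F = 1.655 kN


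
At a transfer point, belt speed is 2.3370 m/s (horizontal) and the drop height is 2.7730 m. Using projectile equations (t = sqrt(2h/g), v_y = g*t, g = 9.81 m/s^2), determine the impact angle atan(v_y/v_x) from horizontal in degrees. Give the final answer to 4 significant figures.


t = sqrt(2*2.7730/9.81) = 0.751892 s
v_y = 9.81 * 0.751892 = 7.37606 m/s
angle = atan(7.37606 / 2.3370) = 72.42 deg


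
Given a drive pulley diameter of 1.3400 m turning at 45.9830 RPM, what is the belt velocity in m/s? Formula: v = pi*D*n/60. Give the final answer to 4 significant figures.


v = pi * 1.3400 * 45.9830 / 60
v = 3.226 m/s


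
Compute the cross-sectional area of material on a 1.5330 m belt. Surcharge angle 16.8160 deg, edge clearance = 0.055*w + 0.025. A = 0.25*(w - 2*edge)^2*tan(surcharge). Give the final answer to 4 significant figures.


edge = 0.055*1.5330 + 0.025 = 0.109315 m
ew = 1.5330 - 2*0.109315 = 1.31437 m
A = 0.25 * 1.31437^2 * tan(16.8160 deg)
A = 0.1305 m^2


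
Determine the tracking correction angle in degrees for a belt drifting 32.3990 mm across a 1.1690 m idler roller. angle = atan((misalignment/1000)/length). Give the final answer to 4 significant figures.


misalign_m = 32.3990 / 1000 = 0.032399 m
angle = atan(0.032399 / 1.1690)
angle = 1.588 deg


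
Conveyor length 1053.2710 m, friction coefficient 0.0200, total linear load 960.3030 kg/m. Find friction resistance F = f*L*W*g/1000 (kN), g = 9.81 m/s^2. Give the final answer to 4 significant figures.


F = 0.0200 * 1053.2710 * 960.3030 * 9.81 / 1000
F = 198.4 kN


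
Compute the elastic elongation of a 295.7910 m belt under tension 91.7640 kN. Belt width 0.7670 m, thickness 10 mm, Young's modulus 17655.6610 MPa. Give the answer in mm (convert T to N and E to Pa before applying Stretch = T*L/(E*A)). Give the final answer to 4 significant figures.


A = 0.7670 * 0.01 = 0.00767 m^2
Stretch = 91.7640*1000 * 295.7910 / (17655.6610e6 * 0.00767) * 1000
Stretch = 200.4 mm


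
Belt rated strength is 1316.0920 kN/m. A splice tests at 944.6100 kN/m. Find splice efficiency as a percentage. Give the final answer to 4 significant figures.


Eff = 944.6100 / 1316.0920 * 100
Eff = 71.77 %


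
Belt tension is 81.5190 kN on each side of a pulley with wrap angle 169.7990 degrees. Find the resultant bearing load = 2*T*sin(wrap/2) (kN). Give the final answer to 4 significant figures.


F = 2 * 81.5190 * sin(169.7990/2 deg)
F = 162.4 kN


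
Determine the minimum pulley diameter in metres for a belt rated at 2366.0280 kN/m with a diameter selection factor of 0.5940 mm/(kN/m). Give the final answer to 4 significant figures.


D = 2366.0280 * 0.5940 / 1000
D = 1.405 m


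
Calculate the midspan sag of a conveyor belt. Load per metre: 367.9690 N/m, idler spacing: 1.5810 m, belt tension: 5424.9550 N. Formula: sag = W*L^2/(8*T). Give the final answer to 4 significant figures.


sag = 367.9690 * 1.5810^2 / (8 * 5424.9550)
sag = 0.02119 m


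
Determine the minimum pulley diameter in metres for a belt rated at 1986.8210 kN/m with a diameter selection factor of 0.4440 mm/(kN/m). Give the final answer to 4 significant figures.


D = 1986.8210 * 0.4440 / 1000
D = 0.8821 m


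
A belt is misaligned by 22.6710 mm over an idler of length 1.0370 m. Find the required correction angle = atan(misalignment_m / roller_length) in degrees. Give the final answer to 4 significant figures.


misalign_m = 22.6710 / 1000 = 0.022671 m
angle = atan(0.022671 / 1.0370)
angle = 1.252 deg


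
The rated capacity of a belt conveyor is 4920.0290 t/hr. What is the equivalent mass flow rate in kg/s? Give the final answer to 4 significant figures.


m_dot = 4920.0290 * 1000 / 3600
m_dot = 1367 kg/s


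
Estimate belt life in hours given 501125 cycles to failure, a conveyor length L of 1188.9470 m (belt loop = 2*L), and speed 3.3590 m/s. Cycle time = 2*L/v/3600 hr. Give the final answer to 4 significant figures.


cycle_time = 2 * 1188.9470 / 3.3590 / 3600 = 0.196644 hr
life = 501125 * 0.196644 = 98540 hours


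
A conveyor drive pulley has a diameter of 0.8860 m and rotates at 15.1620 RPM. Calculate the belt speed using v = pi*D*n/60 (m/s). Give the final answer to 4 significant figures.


v = pi * 0.8860 * 15.1620 / 60
v = 0.7034 m/s


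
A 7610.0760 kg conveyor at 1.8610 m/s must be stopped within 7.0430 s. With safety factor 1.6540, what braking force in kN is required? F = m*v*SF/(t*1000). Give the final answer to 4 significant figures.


F = 7610.0760 * 1.8610 / 7.0430 * 1.6540 / 1000
F = 3.326 kN


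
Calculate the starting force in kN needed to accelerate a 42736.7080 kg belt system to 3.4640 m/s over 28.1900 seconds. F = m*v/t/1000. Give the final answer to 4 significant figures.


F = 42736.7080 * 3.4640 / 28.1900 / 1000
F = 5.252 kN


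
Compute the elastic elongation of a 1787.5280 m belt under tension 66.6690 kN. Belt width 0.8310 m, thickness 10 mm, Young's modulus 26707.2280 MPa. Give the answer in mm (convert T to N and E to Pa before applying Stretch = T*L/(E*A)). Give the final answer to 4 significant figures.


A = 0.8310 * 0.01 = 0.00831 m^2
Stretch = 66.6690*1000 * 1787.5280 / (26707.2280e6 * 0.00831) * 1000
Stretch = 537.0 mm


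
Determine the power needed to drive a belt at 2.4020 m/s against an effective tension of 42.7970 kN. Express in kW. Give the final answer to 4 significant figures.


P = Te * v = 42.7970 * 2.4020
P = 102.8 kW


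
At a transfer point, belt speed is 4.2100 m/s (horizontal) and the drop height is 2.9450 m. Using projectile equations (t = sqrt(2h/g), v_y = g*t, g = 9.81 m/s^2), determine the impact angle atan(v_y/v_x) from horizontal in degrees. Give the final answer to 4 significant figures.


t = sqrt(2*2.9450/9.81) = 0.77486 s
v_y = 9.81 * 0.77486 = 7.60138 m/s
angle = atan(7.60138 / 4.2100) = 61.02 deg


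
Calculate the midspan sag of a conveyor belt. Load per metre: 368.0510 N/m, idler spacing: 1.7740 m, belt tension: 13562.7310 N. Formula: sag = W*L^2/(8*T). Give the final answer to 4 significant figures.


sag = 368.0510 * 1.7740^2 / (8 * 13562.7310)
sag = 0.01068 m


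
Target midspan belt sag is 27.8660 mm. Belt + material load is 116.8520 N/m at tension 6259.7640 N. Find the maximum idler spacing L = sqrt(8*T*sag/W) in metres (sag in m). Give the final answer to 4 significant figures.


sag = 27.8660/1000 = 0.027866 m
L = sqrt(8 * 6259.7640 * 0.027866 / 116.8520)
L = 3.456 m


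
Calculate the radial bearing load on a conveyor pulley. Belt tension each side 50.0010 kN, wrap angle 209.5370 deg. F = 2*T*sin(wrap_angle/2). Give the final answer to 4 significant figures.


F = 2 * 50.0010 * sin(209.5370/2 deg)
F = 96.70 kN


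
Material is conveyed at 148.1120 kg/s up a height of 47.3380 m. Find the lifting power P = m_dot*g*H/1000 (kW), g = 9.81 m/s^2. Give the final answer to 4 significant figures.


P = 148.1120 * 9.81 * 47.3380 / 1000
P = 68.78 kW


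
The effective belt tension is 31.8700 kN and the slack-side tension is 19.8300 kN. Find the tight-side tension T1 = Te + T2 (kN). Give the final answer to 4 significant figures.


T1 = Te + T2 = 31.8700 + 19.8300
T1 = 51.70 kN


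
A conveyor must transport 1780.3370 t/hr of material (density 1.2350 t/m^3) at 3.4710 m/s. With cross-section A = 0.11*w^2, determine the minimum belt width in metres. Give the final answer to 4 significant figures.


A_req = 1780.3370 / (3.4710 * 1.2350 * 3600) = 0.115366 m^2
w = sqrt(0.115366 / 0.11)
w = 1.024 m


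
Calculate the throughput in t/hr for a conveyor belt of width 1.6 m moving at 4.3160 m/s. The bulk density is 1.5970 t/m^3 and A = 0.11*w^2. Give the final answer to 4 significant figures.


A = 0.11 * 1.6^2 = 0.2816 m^2
C = 0.2816 * 4.3160 * 1.5970 * 3600
C = 6987 t/hr


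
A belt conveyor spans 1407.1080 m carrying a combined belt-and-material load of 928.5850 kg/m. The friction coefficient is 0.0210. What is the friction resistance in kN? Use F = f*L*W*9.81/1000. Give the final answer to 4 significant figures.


F = 0.0210 * 1407.1080 * 928.5850 * 9.81 / 1000
F = 269.2 kN


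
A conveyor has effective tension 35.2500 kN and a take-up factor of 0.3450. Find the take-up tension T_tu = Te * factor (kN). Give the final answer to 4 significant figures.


T_tu = 35.2500 * 0.3450
T_tu = 12.16 kN


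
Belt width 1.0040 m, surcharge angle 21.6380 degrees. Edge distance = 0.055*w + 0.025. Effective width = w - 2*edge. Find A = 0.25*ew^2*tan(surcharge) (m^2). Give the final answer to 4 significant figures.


edge = 0.055*1.0040 + 0.025 = 0.08022 m
ew = 1.0040 - 2*0.08022 = 0.84356 m
A = 0.25 * 0.84356^2 * tan(21.6380 deg)
A = 0.07057 m^2


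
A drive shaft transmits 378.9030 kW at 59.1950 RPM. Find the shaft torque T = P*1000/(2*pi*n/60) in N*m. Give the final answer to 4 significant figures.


omega = 2*pi*59.1950/60 = 6.19889 rad/s
T = 378.9030*1000 / 6.19889
T = 61120 N*m


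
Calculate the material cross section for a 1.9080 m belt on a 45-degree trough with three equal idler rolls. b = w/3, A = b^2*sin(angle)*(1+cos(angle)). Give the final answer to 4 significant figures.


b = 1.9080/3 = 0.636 m
A = 0.636^2 * sin(45 deg) * (1 + cos(45 deg))
A = 0.4883 m^2


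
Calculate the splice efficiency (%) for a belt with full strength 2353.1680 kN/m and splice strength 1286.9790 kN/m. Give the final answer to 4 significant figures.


Eff = 1286.9790 / 2353.1680 * 100
Eff = 54.69 %


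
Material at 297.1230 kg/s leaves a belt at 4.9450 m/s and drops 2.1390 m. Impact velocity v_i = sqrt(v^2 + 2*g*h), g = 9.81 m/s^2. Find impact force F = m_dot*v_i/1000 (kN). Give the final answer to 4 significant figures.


v_i = sqrt(4.9450^2 + 2*9.81*2.1390) = 8.14986 m/s
F = 297.1230 * 8.14986 / 1000
F = 2.422 kN


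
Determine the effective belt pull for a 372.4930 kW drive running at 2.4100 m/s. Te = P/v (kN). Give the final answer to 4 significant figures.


Te = P / v = 372.4930 / 2.4100
Te = 154.6 kN


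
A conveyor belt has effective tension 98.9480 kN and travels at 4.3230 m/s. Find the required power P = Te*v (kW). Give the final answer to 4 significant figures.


P = Te * v = 98.9480 * 4.3230
P = 427.8 kW


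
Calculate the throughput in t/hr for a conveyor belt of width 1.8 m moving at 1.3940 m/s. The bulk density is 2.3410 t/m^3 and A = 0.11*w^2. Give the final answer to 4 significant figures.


A = 0.11 * 1.8^2 = 0.3564 m^2
C = 0.3564 * 1.3940 * 2.3410 * 3600
C = 4187 t/hr


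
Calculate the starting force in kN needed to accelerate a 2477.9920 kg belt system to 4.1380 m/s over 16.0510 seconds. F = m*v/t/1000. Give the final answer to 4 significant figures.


F = 2477.9920 * 4.1380 / 16.0510 / 1000
F = 0.6388 kN


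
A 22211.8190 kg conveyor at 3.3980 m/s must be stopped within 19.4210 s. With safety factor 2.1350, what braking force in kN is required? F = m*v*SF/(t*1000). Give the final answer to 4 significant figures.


F = 22211.8190 * 3.3980 / 19.4210 * 2.1350 / 1000
F = 8.297 kN


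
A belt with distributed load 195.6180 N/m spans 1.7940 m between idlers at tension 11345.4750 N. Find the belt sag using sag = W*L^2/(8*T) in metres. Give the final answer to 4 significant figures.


sag = 195.6180 * 1.7940^2 / (8 * 11345.4750)
sag = 0.006937 m


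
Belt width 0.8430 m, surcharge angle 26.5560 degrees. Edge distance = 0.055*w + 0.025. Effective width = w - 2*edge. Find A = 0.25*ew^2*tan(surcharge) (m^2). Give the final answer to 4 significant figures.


edge = 0.055*0.8430 + 0.025 = 0.071365 m
ew = 0.8430 - 2*0.071365 = 0.70027 m
A = 0.25 * 0.70027^2 * tan(26.5560 deg)
A = 0.06127 m^2


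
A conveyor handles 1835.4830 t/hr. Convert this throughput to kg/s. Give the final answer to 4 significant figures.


m_dot = 1835.4830 * 1000 / 3600
m_dot = 509.9 kg/s


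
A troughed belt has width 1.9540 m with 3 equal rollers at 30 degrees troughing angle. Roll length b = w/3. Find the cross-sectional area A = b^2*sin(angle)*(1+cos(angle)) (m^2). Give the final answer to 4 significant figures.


b = 1.9540/3 = 0.651333 m
A = 0.651333^2 * sin(30 deg) * (1 + cos(30 deg))
A = 0.3958 m^2


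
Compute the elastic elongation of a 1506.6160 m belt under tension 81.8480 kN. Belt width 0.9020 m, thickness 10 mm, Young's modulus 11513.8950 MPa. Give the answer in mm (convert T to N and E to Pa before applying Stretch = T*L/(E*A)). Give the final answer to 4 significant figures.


A = 0.9020 * 0.01 = 0.00902 m^2
Stretch = 81.8480*1000 * 1506.6160 / (11513.8950e6 * 0.00902) * 1000
Stretch = 1187 mm


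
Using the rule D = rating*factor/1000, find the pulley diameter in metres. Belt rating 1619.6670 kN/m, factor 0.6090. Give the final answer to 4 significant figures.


D = 1619.6670 * 0.6090 / 1000
D = 0.9864 m


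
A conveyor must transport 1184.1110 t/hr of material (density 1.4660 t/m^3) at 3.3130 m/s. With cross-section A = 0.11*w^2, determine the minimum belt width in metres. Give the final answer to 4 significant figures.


A_req = 1184.1110 / (3.3130 * 1.4660 * 3600) = 0.0677227 m^2
w = sqrt(0.0677227 / 0.11)
w = 0.7846 m


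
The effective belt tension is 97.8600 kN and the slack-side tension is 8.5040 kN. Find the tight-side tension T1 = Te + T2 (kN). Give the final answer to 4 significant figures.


T1 = Te + T2 = 97.8600 + 8.5040
T1 = 106.4 kN


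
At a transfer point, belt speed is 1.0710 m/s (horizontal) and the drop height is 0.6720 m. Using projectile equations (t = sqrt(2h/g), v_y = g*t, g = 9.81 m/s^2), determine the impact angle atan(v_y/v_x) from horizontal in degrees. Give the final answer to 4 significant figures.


t = sqrt(2*0.6720/9.81) = 0.370139 s
v_y = 9.81 * 0.370139 = 3.63106 m/s
angle = atan(3.63106 / 1.0710) = 73.57 deg


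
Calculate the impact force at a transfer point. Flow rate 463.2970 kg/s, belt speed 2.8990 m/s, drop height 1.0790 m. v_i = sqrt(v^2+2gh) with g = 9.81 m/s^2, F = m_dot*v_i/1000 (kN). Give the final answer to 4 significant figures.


v_i = sqrt(2.8990^2 + 2*9.81*1.0790) = 5.43821 m/s
F = 463.2970 * 5.43821 / 1000
F = 2.520 kN


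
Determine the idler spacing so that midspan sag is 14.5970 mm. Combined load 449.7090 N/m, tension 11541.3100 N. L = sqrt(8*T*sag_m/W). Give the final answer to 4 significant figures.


sag = 14.5970/1000 = 0.014597 m
L = sqrt(8 * 11541.3100 * 0.014597 / 449.7090)
L = 1.731 m


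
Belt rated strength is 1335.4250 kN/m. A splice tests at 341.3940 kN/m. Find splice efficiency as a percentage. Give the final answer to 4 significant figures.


Eff = 341.3940 / 1335.4250 * 100
Eff = 25.56 %


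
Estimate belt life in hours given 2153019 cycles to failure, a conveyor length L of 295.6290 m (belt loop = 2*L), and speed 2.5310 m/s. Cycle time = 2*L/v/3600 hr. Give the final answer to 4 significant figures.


cycle_time = 2 * 295.6290 / 2.5310 / 3600 = 0.0648907 hr
life = 2153019 * 0.0648907 = 139700 hours


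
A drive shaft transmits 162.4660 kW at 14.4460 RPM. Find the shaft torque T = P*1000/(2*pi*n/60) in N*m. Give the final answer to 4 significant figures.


omega = 2*pi*14.4460/60 = 1.51278 rad/s
T = 162.4660*1000 / 1.51278
T = 107400 N*m


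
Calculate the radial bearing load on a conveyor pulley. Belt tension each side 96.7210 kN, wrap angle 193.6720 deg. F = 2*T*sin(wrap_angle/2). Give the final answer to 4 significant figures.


F = 2 * 96.7210 * sin(193.6720/2 deg)
F = 192.1 kN


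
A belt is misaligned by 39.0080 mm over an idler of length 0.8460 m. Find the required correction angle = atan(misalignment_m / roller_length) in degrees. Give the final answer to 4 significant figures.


misalign_m = 39.0080 / 1000 = 0.039008 m
angle = atan(0.039008 / 0.8460)
angle = 2.640 deg


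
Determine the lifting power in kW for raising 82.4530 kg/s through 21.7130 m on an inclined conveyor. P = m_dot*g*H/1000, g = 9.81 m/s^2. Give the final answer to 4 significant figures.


P = 82.4530 * 9.81 * 21.7130 / 1000
P = 17.56 kW


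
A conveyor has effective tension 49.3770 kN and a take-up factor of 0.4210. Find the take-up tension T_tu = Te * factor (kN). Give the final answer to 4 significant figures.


T_tu = 49.3770 * 0.4210
T_tu = 20.79 kN


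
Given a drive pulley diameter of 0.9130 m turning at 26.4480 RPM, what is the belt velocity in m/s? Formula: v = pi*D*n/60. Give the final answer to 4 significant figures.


v = pi * 0.9130 * 26.4480 / 60
v = 1.264 m/s


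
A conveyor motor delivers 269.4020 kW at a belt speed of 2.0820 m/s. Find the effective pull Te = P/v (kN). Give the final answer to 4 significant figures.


Te = P / v = 269.4020 / 2.0820
Te = 129.4 kN


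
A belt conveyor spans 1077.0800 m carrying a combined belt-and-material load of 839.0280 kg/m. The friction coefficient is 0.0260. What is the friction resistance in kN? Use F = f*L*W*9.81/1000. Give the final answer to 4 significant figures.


F = 0.0260 * 1077.0800 * 839.0280 * 9.81 / 1000
F = 230.5 kN


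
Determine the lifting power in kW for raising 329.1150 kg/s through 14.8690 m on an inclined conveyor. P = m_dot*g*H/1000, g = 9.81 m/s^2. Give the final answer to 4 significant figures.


P = 329.1150 * 9.81 * 14.8690 / 1000
P = 48.01 kW


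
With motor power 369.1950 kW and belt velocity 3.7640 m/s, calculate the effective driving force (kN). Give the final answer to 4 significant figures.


Te = P / v = 369.1950 / 3.7640
Te = 98.09 kN


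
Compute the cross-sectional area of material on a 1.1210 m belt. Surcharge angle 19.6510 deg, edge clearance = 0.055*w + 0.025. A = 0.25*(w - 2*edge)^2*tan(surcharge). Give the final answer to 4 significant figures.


edge = 0.055*1.1210 + 0.025 = 0.086655 m
ew = 1.1210 - 2*0.086655 = 0.94769 m
A = 0.25 * 0.94769^2 * tan(19.6510 deg)
A = 0.08018 m^2


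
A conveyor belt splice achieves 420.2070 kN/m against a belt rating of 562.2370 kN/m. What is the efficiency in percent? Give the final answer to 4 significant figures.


Eff = 420.2070 / 562.2370 * 100
Eff = 74.74 %


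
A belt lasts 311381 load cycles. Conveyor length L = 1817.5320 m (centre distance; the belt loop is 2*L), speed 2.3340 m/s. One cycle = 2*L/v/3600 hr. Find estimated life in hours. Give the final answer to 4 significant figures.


cycle_time = 2 * 1817.5320 / 2.3340 / 3600 = 0.432622 hr
life = 311381 * 0.432622 = 134700 hours


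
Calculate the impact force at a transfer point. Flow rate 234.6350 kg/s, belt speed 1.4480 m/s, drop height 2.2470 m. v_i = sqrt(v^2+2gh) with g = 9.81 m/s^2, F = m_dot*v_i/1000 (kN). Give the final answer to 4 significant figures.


v_i = sqrt(1.4480^2 + 2*9.81*2.2470) = 6.7958 m/s
F = 234.6350 * 6.7958 / 1000
F = 1.595 kN


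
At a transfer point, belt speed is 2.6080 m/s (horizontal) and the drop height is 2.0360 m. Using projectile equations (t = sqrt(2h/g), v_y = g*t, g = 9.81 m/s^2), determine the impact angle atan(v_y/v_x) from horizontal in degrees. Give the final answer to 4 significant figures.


t = sqrt(2*2.0360/9.81) = 0.644272 s
v_y = 9.81 * 0.644272 = 6.32031 m/s
angle = atan(6.32031 / 2.6080) = 67.58 deg


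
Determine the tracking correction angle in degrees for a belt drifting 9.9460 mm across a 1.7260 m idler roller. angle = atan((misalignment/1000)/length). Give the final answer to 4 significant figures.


misalign_m = 9.9460 / 1000 = 0.009946 m
angle = atan(0.009946 / 1.7260)
angle = 0.3302 deg


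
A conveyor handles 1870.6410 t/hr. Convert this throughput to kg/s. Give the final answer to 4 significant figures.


m_dot = 1870.6410 * 1000 / 3600
m_dot = 519.6 kg/s


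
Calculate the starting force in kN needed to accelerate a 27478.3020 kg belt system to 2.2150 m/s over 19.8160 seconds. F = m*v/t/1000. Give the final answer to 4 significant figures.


F = 27478.3020 * 2.2150 / 19.8160 / 1000
F = 3.071 kN


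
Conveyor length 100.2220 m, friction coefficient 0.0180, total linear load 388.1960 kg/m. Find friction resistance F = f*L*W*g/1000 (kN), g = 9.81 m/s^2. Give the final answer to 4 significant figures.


F = 0.0180 * 100.2220 * 388.1960 * 9.81 / 1000
F = 6.870 kN
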